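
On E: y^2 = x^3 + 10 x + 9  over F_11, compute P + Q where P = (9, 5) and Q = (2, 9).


P != Q, so use the chord formula.
s = (y2 - y1) / (x2 - x1) = (4) / (4) mod 11 = 1
x3 = s^2 - x1 - x2 mod 11 = 1^2 - 9 - 2 = 1
y3 = s (x1 - x3) - y1 mod 11 = 1 * (9 - 1) - 5 = 3

P + Q = (1, 3)


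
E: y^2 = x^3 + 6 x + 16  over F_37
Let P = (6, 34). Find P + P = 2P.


Doubling: s = (3 x1^2 + a) / (2 y1)
s = (3*6^2 + 6) / (2*34) mod 37 = 18
x3 = s^2 - 2 x1 mod 37 = 18^2 - 2*6 = 16
y3 = s (x1 - x3) - y1 mod 37 = 18 * (6 - 16) - 34 = 8

2P = (16, 8)


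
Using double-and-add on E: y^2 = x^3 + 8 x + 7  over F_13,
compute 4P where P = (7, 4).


k = 4 = 100_2 (binary, LSB first: 001)
Double-and-add from P = (7, 4):
  bit 0 = 0: acc unchanged = O
  bit 1 = 0: acc unchanged = O
  bit 2 = 1: acc = O + (5, 4) = (5, 4)

4P = (5, 4)


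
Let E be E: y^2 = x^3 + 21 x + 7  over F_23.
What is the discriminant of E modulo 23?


4 a^3 + 27 b^2 = 4*21^3 + 27*7^2 = 37044 + 1323 = 38367
Delta = -16 * (38367) = -613872
Delta mod 23 = 21

Delta = 21 (mod 23)


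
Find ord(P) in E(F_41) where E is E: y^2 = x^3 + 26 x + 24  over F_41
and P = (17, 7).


Compute successive multiples of P until we hit O:
  1P = (17, 7)
  2P = (39, 13)
  3P = (1, 16)
  4P = (27, 14)
  5P = (2, 24)
  6P = (18, 16)
  7P = (5, 19)
  8P = (20, 37)
  ... (continuing to 45P)
  45P = O

ord(P) = 45


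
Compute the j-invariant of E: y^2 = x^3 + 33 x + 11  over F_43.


Delta = -16(4 a^3 + 27 b^2) mod 43 = 32
-1728 * (4 a)^3 = -1728 * (4*33)^3 mod 43 = 42
j = 42 * 32^(-1) mod 43 = 4

j = 4 (mod 43)


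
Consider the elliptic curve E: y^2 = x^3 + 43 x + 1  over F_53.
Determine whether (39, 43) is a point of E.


Check whether y^2 = x^3 + 43 x + 1 (mod 53) for (x, y) = (39, 43).
LHS: y^2 = 43^2 mod 53 = 47
RHS: x^3 + 43 x + 1 = 39^3 + 43*39 + 1 mod 53 = 47
LHS = RHS

Yes, on the curve


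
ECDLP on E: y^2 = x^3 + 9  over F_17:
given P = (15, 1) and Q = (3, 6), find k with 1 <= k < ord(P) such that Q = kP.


Enumerate multiples of P until we hit Q = (3, 6):
  1P = (15, 1)
  2P = (6, 2)
  3P = (0, 3)
  4P = (3, 11)
  5P = (3, 6)
Match found at i = 5.

k = 5


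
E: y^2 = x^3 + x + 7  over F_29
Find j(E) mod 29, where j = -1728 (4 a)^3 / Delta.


Delta = -16(4 a^3 + 27 b^2) mod 29 = 25
-1728 * (4 a)^3 = -1728 * (4*1)^3 mod 29 = 14
j = 14 * 25^(-1) mod 29 = 11

j = 11 (mod 29)


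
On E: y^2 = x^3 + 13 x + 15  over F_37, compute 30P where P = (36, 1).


k = 30 = 11110_2 (binary, LSB first: 01111)
Double-and-add from P = (36, 1):
  bit 0 = 0: acc unchanged = O
  bit 1 = 1: acc = O + (29, 18) = (29, 18)
  bit 2 = 1: acc = (29, 18) + (9, 26) = (11, 34)
  bit 3 = 1: acc = (11, 34) + (22, 21) = (32, 11)
  bit 4 = 1: acc = (32, 11) + (2, 30) = (30, 5)

30P = (30, 5)


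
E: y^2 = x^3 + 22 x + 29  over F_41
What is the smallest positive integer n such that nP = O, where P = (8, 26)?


Compute successive multiples of P until we hit O:
  1P = (8, 26)
  2P = (5, 10)
  3P = (20, 33)
  4P = (29, 13)
  5P = (24, 21)
  6P = (32, 2)
  7P = (2, 9)
  8P = (6, 7)
  ... (continuing to 42P)
  42P = O

ord(P) = 42


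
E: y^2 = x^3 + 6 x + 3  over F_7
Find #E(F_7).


For each x in F_7, count y with y^2 = x^3 + 6 x + 3 mod 7:
  x = 2: RHS = 2, y in [3, 4]  -> 2 point(s)
  x = 4: RHS = 0, y in [0]  -> 1 point(s)
  x = 5: RHS = 4, y in [2, 5]  -> 2 point(s)
Affine points: 5. Add the point at infinity: total = 6.

#E(F_7) = 6


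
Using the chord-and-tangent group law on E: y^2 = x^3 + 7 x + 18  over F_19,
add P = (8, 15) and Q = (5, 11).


P != Q, so use the chord formula.
s = (y2 - y1) / (x2 - x1) = (15) / (16) mod 19 = 14
x3 = s^2 - x1 - x2 mod 19 = 14^2 - 8 - 5 = 12
y3 = s (x1 - x3) - y1 mod 19 = 14 * (8 - 12) - 15 = 5

P + Q = (12, 5)


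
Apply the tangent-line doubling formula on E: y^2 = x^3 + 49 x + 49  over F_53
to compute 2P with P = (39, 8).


Doubling: s = (3 x1^2 + a) / (2 y1)
s = (3*39^2 + 49) / (2*8) mod 53 = 10
x3 = s^2 - 2 x1 mod 53 = 10^2 - 2*39 = 22
y3 = s (x1 - x3) - y1 mod 53 = 10 * (39 - 22) - 8 = 3

2P = (22, 3)


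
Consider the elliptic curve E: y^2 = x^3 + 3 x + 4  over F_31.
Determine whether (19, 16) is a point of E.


Check whether y^2 = x^3 + 3 x + 4 (mod 31) for (x, y) = (19, 16).
LHS: y^2 = 16^2 mod 31 = 8
RHS: x^3 + 3 x + 4 = 19^3 + 3*19 + 4 mod 31 = 7
LHS != RHS

No, not on the curve


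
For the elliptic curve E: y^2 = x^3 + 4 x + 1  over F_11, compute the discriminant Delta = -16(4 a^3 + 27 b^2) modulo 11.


4 a^3 + 27 b^2 = 4*4^3 + 27*1^2 = 256 + 27 = 283
Delta = -16 * (283) = -4528
Delta mod 11 = 4

Delta = 4 (mod 11)


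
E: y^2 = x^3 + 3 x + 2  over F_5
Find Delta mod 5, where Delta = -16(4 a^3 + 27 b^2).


4 a^3 + 27 b^2 = 4*3^3 + 27*2^2 = 108 + 108 = 216
Delta = -16 * (216) = -3456
Delta mod 5 = 4

Delta = 4 (mod 5)


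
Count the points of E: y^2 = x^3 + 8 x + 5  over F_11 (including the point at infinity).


For each x in F_11, count y with y^2 = x^3 + 8 x + 5 mod 11:
  x = 0: RHS = 5, y in [4, 7]  -> 2 point(s)
  x = 1: RHS = 3, y in [5, 6]  -> 2 point(s)
  x = 3: RHS = 1, y in [1, 10]  -> 2 point(s)
  x = 5: RHS = 5, y in [4, 7]  -> 2 point(s)
  x = 6: RHS = 5, y in [4, 7]  -> 2 point(s)
  x = 8: RHS = 9, y in [3, 8]  -> 2 point(s)
  x = 9: RHS = 3, y in [5, 6]  -> 2 point(s)
Affine points: 14. Add the point at infinity: total = 15.

#E(F_11) = 15


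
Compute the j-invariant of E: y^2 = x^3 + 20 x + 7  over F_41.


Delta = -16(4 a^3 + 27 b^2) mod 41 = 37
-1728 * (4 a)^3 = -1728 * (4*20)^3 mod 41 = 7
j = 7 * 37^(-1) mod 41 = 29

j = 29 (mod 41)


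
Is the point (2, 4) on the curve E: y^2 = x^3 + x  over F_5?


Check whether y^2 = x^3 + 1 x + 0 (mod 5) for (x, y) = (2, 4).
LHS: y^2 = 4^2 mod 5 = 1
RHS: x^3 + 1 x + 0 = 2^3 + 1*2 + 0 mod 5 = 0
LHS != RHS

No, not on the curve


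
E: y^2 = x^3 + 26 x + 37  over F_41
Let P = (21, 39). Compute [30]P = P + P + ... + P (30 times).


k = 30 = 11110_2 (binary, LSB first: 01111)
Double-and-add from P = (21, 39):
  bit 0 = 0: acc unchanged = O
  bit 1 = 1: acc = O + (0, 23) = (0, 23)
  bit 2 = 1: acc = (0, 23) + (9, 4) = (40, 25)
  bit 3 = 1: acc = (40, 25) + (5, 28) = (27, 2)
  bit 4 = 1: acc = (27, 2) + (6, 9) = (40, 16)

30P = (40, 16)


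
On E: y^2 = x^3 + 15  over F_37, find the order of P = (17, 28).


Compute successive multiples of P until we hit O:
  1P = (17, 28)
  2P = (28, 27)
  3P = (18, 36)
  4P = (29, 24)
  5P = (24, 36)
  6P = (26, 4)
  7P = (34, 5)
  8P = (32, 1)
  ... (continuing to 49P)
  49P = O

ord(P) = 49


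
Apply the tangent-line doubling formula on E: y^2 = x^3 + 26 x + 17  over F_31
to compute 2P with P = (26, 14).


Doubling: s = (3 x1^2 + a) / (2 y1)
s = (3*26^2 + 26) / (2*14) mod 31 = 18
x3 = s^2 - 2 x1 mod 31 = 18^2 - 2*26 = 24
y3 = s (x1 - x3) - y1 mod 31 = 18 * (26 - 24) - 14 = 22

2P = (24, 22)


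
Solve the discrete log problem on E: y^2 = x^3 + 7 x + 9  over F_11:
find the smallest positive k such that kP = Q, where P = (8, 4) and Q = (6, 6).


Enumerate multiples of P until we hit Q = (6, 6):
  1P = (8, 4)
  2P = (0, 8)
  3P = (6, 6)
Match found at i = 3.

k = 3


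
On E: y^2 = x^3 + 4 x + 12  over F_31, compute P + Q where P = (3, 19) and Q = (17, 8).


P != Q, so use the chord formula.
s = (y2 - y1) / (x2 - x1) = (20) / (14) mod 31 = 28
x3 = s^2 - x1 - x2 mod 31 = 28^2 - 3 - 17 = 20
y3 = s (x1 - x3) - y1 mod 31 = 28 * (3 - 20) - 19 = 1

P + Q = (20, 1)


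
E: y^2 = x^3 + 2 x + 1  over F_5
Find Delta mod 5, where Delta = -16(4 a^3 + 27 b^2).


4 a^3 + 27 b^2 = 4*2^3 + 27*1^2 = 32 + 27 = 59
Delta = -16 * (59) = -944
Delta mod 5 = 1

Delta = 1 (mod 5)


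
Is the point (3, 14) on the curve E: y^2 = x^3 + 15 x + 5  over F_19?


Check whether y^2 = x^3 + 15 x + 5 (mod 19) for (x, y) = (3, 14).
LHS: y^2 = 14^2 mod 19 = 6
RHS: x^3 + 15 x + 5 = 3^3 + 15*3 + 5 mod 19 = 1
LHS != RHS

No, not on the curve


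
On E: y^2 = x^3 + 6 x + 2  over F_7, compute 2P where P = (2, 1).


Doubling: s = (3 x1^2 + a) / (2 y1)
s = (3*2^2 + 6) / (2*1) mod 7 = 2
x3 = s^2 - 2 x1 mod 7 = 2^2 - 2*2 = 0
y3 = s (x1 - x3) - y1 mod 7 = 2 * (2 - 0) - 1 = 3

2P = (0, 3)


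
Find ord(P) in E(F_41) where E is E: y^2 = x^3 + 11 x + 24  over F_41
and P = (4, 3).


Compute successive multiples of P until we hit O:
  1P = (4, 3)
  2P = (1, 6)
  3P = (37, 30)
  4P = (21, 39)
  5P = (8, 3)
  6P = (29, 38)
  7P = (28, 29)
  8P = (19, 32)
  ... (continuing to 52P)
  52P = O

ord(P) = 52


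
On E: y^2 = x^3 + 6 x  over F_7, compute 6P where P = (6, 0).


k = 6 = 110_2 (binary, LSB first: 011)
Double-and-add from P = (6, 0):
  bit 0 = 0: acc unchanged = O
  bit 1 = 1: acc = O + O = O
  bit 2 = 1: acc = O + O = O

6P = O


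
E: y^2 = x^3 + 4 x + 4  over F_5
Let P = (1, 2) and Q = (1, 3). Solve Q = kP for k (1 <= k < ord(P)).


Enumerate multiples of P until we hit Q = (1, 3):
  1P = (1, 2)
  2P = (2, 0)
  3P = (1, 3)
Match found at i = 3.

k = 3


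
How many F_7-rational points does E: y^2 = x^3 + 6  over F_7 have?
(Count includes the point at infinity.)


For each x in F_7, count y with y^2 = x^3 + 0 x + 6 mod 7:
  x = 1: RHS = 0, y in [0]  -> 1 point(s)
  x = 2: RHS = 0, y in [0]  -> 1 point(s)
  x = 4: RHS = 0, y in [0]  -> 1 point(s)
Affine points: 3. Add the point at infinity: total = 4.

#E(F_7) = 4


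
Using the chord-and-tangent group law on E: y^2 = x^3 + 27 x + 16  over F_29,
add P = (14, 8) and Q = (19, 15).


P != Q, so use the chord formula.
s = (y2 - y1) / (x2 - x1) = (7) / (5) mod 29 = 13
x3 = s^2 - x1 - x2 mod 29 = 13^2 - 14 - 19 = 20
y3 = s (x1 - x3) - y1 mod 29 = 13 * (14 - 20) - 8 = 1

P + Q = (20, 1)


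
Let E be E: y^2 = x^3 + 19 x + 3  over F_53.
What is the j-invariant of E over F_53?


Delta = -16(4 a^3 + 27 b^2) mod 53 = 4
-1728 * (4 a)^3 = -1728 * (4*19)^3 mod 53 = 47
j = 47 * 4^(-1) mod 53 = 25

j = 25 (mod 53)


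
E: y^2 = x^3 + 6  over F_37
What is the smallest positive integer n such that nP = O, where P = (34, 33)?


Compute successive multiples of P until we hit O:
  1P = (34, 33)
  2P = (33, 33)
  3P = (7, 4)
  4P = (7, 33)
  5P = (33, 4)
  6P = (34, 4)
  7P = O

ord(P) = 7


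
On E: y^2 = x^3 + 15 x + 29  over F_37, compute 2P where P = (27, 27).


Doubling: s = (3 x1^2 + a) / (2 y1)
s = (3*27^2 + 15) / (2*27) mod 37 = 12
x3 = s^2 - 2 x1 mod 37 = 12^2 - 2*27 = 16
y3 = s (x1 - x3) - y1 mod 37 = 12 * (27 - 16) - 27 = 31

2P = (16, 31)


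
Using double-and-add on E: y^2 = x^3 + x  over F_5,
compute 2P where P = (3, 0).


k = 2 = 10_2 (binary, LSB first: 01)
Double-and-add from P = (3, 0):
  bit 0 = 0: acc unchanged = O
  bit 1 = 1: acc = O + O = O

2P = O


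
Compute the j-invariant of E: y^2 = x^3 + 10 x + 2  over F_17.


Delta = -16(4 a^3 + 27 b^2) mod 17 = 11
-1728 * (4 a)^3 = -1728 * (4*10)^3 mod 17 = 4
j = 4 * 11^(-1) mod 17 = 5

j = 5 (mod 17)


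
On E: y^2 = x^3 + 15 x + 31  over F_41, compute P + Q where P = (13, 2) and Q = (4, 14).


P != Q, so use the chord formula.
s = (y2 - y1) / (x2 - x1) = (12) / (32) mod 41 = 26
x3 = s^2 - x1 - x2 mod 41 = 26^2 - 13 - 4 = 3
y3 = s (x1 - x3) - y1 mod 41 = 26 * (13 - 3) - 2 = 12

P + Q = (3, 12)


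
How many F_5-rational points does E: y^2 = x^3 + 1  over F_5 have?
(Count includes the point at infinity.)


For each x in F_5, count y with y^2 = x^3 + 0 x + 1 mod 5:
  x = 0: RHS = 1, y in [1, 4]  -> 2 point(s)
  x = 2: RHS = 4, y in [2, 3]  -> 2 point(s)
  x = 4: RHS = 0, y in [0]  -> 1 point(s)
Affine points: 5. Add the point at infinity: total = 6.

#E(F_5) = 6


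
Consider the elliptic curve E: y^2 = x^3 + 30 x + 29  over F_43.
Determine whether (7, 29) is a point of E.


Check whether y^2 = x^3 + 30 x + 29 (mod 43) for (x, y) = (7, 29).
LHS: y^2 = 29^2 mod 43 = 24
RHS: x^3 + 30 x + 29 = 7^3 + 30*7 + 29 mod 43 = 23
LHS != RHS

No, not on the curve


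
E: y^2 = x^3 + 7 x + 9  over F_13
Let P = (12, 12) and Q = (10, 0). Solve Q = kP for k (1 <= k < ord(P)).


Enumerate multiples of P until we hit Q = (10, 0):
  1P = (12, 12)
  2P = (1, 11)
  3P = (10, 0)
Match found at i = 3.

k = 3


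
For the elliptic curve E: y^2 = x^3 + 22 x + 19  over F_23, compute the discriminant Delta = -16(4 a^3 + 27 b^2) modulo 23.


4 a^3 + 27 b^2 = 4*22^3 + 27*19^2 = 42592 + 9747 = 52339
Delta = -16 * (52339) = -837424
Delta mod 23 = 6

Delta = 6 (mod 23)


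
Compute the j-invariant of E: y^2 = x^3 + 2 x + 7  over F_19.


Delta = -16(4 a^3 + 27 b^2) mod 19 = 18
-1728 * (4 a)^3 = -1728 * (4*2)^3 mod 19 = 18
j = 18 * 18^(-1) mod 19 = 1

j = 1 (mod 19)


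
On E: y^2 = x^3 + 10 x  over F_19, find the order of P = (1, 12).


Compute successive multiples of P until we hit O:
  1P = (1, 12)
  2P = (4, 3)
  3P = (4, 16)
  4P = (1, 7)
  5P = O

ord(P) = 5


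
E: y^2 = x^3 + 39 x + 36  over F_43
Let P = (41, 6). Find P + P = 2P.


Doubling: s = (3 x1^2 + a) / (2 y1)
s = (3*41^2 + 39) / (2*6) mod 43 = 15
x3 = s^2 - 2 x1 mod 43 = 15^2 - 2*41 = 14
y3 = s (x1 - x3) - y1 mod 43 = 15 * (41 - 14) - 6 = 12

2P = (14, 12)


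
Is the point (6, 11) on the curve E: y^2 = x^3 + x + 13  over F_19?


Check whether y^2 = x^3 + 1 x + 13 (mod 19) for (x, y) = (6, 11).
LHS: y^2 = 11^2 mod 19 = 7
RHS: x^3 + 1 x + 13 = 6^3 + 1*6 + 13 mod 19 = 7
LHS = RHS

Yes, on the curve


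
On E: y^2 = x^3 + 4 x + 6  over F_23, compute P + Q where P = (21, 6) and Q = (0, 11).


P != Q, so use the chord formula.
s = (y2 - y1) / (x2 - x1) = (5) / (2) mod 23 = 14
x3 = s^2 - x1 - x2 mod 23 = 14^2 - 21 - 0 = 14
y3 = s (x1 - x3) - y1 mod 23 = 14 * (21 - 14) - 6 = 0

P + Q = (14, 0)


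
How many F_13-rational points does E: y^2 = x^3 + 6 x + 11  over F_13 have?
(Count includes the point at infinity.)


For each x in F_13, count y with y^2 = x^3 + 6 x + 11 mod 13:
  x = 3: RHS = 4, y in [2, 11]  -> 2 point(s)
  x = 5: RHS = 10, y in [6, 7]  -> 2 point(s)
  x = 6: RHS = 3, y in [4, 9]  -> 2 point(s)
  x = 8: RHS = 12, y in [5, 8]  -> 2 point(s)
  x = 9: RHS = 1, y in [1, 12]  -> 2 point(s)
  x = 11: RHS = 4, y in [2, 11]  -> 2 point(s)
  x = 12: RHS = 4, y in [2, 11]  -> 2 point(s)
Affine points: 14. Add the point at infinity: total = 15.

#E(F_13) = 15


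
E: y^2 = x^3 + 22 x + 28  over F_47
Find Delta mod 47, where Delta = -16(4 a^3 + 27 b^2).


4 a^3 + 27 b^2 = 4*22^3 + 27*28^2 = 42592 + 21168 = 63760
Delta = -16 * (63760) = -1020160
Delta mod 47 = 22

Delta = 22 (mod 47)


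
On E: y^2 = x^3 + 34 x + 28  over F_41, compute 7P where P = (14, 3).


k = 7 = 111_2 (binary, LSB first: 111)
Double-and-add from P = (14, 3):
  bit 0 = 1: acc = O + (14, 3) = (14, 3)
  bit 1 = 1: acc = (14, 3) + (36, 26) = (12, 14)
  bit 2 = 1: acc = (12, 14) + (35, 10) = (31, 0)

7P = (31, 0)


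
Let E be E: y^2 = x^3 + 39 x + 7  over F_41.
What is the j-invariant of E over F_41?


Delta = -16(4 a^3 + 27 b^2) mod 41 = 8
-1728 * (4 a)^3 = -1728 * (4*39)^3 mod 41 = 38
j = 38 * 8^(-1) mod 41 = 15

j = 15 (mod 41)


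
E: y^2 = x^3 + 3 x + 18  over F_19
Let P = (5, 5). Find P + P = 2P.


Doubling: s = (3 x1^2 + a) / (2 y1)
s = (3*5^2 + 3) / (2*5) mod 19 = 4
x3 = s^2 - 2 x1 mod 19 = 4^2 - 2*5 = 6
y3 = s (x1 - x3) - y1 mod 19 = 4 * (5 - 6) - 5 = 10

2P = (6, 10)


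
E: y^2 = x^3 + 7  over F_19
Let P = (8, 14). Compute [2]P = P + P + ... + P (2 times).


k = 2 = 10_2 (binary, LSB first: 01)
Double-and-add from P = (8, 14):
  bit 0 = 0: acc unchanged = O
  bit 1 = 1: acc = O + (0, 11) = (0, 11)

2P = (0, 11)


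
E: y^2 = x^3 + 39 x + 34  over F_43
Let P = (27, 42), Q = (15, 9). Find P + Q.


P != Q, so use the chord formula.
s = (y2 - y1) / (x2 - x1) = (10) / (31) mod 43 = 35
x3 = s^2 - x1 - x2 mod 43 = 35^2 - 27 - 15 = 22
y3 = s (x1 - x3) - y1 mod 43 = 35 * (27 - 22) - 42 = 4

P + Q = (22, 4)


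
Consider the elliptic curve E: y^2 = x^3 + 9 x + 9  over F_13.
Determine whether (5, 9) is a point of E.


Check whether y^2 = x^3 + 9 x + 9 (mod 13) for (x, y) = (5, 9).
LHS: y^2 = 9^2 mod 13 = 3
RHS: x^3 + 9 x + 9 = 5^3 + 9*5 + 9 mod 13 = 10
LHS != RHS

No, not on the curve


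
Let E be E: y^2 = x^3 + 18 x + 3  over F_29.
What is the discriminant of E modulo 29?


4 a^3 + 27 b^2 = 4*18^3 + 27*3^2 = 23328 + 243 = 23571
Delta = -16 * (23571) = -377136
Delta mod 29 = 9

Delta = 9 (mod 29)


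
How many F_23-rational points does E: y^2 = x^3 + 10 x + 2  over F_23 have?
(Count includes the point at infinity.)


For each x in F_23, count y with y^2 = x^3 + 10 x + 2 mod 23:
  x = 0: RHS = 2, y in [5, 18]  -> 2 point(s)
  x = 1: RHS = 13, y in [6, 17]  -> 2 point(s)
  x = 3: RHS = 13, y in [6, 17]  -> 2 point(s)
  x = 5: RHS = 16, y in [4, 19]  -> 2 point(s)
  x = 6: RHS = 2, y in [5, 18]  -> 2 point(s)
  x = 7: RHS = 1, y in [1, 22]  -> 2 point(s)
  x = 9: RHS = 16, y in [4, 19]  -> 2 point(s)
  x = 13: RHS = 6, y in [11, 12]  -> 2 point(s)
  x = 15: RHS = 8, y in [10, 13]  -> 2 point(s)
  x = 16: RHS = 3, y in [7, 16]  -> 2 point(s)
  x = 17: RHS = 2, y in [5, 18]  -> 2 point(s)
  x = 19: RHS = 13, y in [6, 17]  -> 2 point(s)
Affine points: 24. Add the point at infinity: total = 25.

#E(F_23) = 25


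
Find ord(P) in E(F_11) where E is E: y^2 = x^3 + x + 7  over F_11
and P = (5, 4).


Compute successive multiples of P until we hit O:
  1P = (5, 4)
  2P = (6, 3)
  3P = (1, 3)
  4P = (3, 2)
  5P = (4, 8)
  6P = (7, 4)
  7P = (10, 7)
  8P = (10, 4)
  ... (continuing to 15P)
  15P = O

ord(P) = 15


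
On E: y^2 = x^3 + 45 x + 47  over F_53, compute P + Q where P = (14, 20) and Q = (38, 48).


P != Q, so use the chord formula.
s = (y2 - y1) / (x2 - x1) = (28) / (24) mod 53 = 10
x3 = s^2 - x1 - x2 mod 53 = 10^2 - 14 - 38 = 48
y3 = s (x1 - x3) - y1 mod 53 = 10 * (14 - 48) - 20 = 11

P + Q = (48, 11)


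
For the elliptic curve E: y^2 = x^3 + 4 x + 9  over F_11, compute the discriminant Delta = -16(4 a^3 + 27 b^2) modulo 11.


4 a^3 + 27 b^2 = 4*4^3 + 27*9^2 = 256 + 2187 = 2443
Delta = -16 * (2443) = -39088
Delta mod 11 = 6

Delta = 6 (mod 11)


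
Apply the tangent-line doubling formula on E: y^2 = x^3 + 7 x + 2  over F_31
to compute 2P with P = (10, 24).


Doubling: s = (3 x1^2 + a) / (2 y1)
s = (3*10^2 + 7) / (2*24) mod 31 = 29
x3 = s^2 - 2 x1 mod 31 = 29^2 - 2*10 = 15
y3 = s (x1 - x3) - y1 mod 31 = 29 * (10 - 15) - 24 = 17

2P = (15, 17)


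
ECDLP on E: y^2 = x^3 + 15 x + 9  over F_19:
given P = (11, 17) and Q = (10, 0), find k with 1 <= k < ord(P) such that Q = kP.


Enumerate multiples of P until we hit Q = (10, 0):
  1P = (11, 17)
  2P = (2, 16)
  3P = (10, 0)
Match found at i = 3.

k = 3


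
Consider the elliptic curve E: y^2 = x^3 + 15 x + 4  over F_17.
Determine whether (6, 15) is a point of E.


Check whether y^2 = x^3 + 15 x + 4 (mod 17) for (x, y) = (6, 15).
LHS: y^2 = 15^2 mod 17 = 4
RHS: x^3 + 15 x + 4 = 6^3 + 15*6 + 4 mod 17 = 4
LHS = RHS

Yes, on the curve


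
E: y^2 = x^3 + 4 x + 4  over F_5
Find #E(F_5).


For each x in F_5, count y with y^2 = x^3 + 4 x + 4 mod 5:
  x = 0: RHS = 4, y in [2, 3]  -> 2 point(s)
  x = 1: RHS = 4, y in [2, 3]  -> 2 point(s)
  x = 2: RHS = 0, y in [0]  -> 1 point(s)
  x = 4: RHS = 4, y in [2, 3]  -> 2 point(s)
Affine points: 7. Add the point at infinity: total = 8.

#E(F_5) = 8


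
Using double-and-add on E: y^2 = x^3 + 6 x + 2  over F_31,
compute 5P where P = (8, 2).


k = 5 = 101_2 (binary, LSB first: 101)
Double-and-add from P = (8, 2):
  bit 0 = 1: acc = O + (8, 2) = (8, 2)
  bit 1 = 0: acc unchanged = (8, 2)
  bit 2 = 1: acc = (8, 2) + (28, 9) = (20, 0)

5P = (20, 0)


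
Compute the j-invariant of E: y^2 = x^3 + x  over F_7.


Delta = -16(4 a^3 + 27 b^2) mod 7 = 6
-1728 * (4 a)^3 = -1728 * (4*1)^3 mod 7 = 1
j = 1 * 6^(-1) mod 7 = 6

j = 6 (mod 7)


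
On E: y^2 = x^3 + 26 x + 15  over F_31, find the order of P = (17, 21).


Compute successive multiples of P until we hit O:
  1P = (17, 21)
  2P = (16, 1)
  3P = (26, 16)
  4P = (4, 20)
  5P = (30, 9)
  6P = (12, 3)
  7P = (10, 29)
  8P = (11, 12)
  ... (continuing to 25P)
  25P = O

ord(P) = 25


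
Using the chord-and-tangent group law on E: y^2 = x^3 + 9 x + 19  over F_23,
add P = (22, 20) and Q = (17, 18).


P != Q, so use the chord formula.
s = (y2 - y1) / (x2 - x1) = (21) / (18) mod 23 = 5
x3 = s^2 - x1 - x2 mod 23 = 5^2 - 22 - 17 = 9
y3 = s (x1 - x3) - y1 mod 23 = 5 * (22 - 9) - 20 = 22

P + Q = (9, 22)


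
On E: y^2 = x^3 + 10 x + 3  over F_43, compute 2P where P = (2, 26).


Doubling: s = (3 x1^2 + a) / (2 y1)
s = (3*2^2 + 10) / (2*26) mod 43 = 12
x3 = s^2 - 2 x1 mod 43 = 12^2 - 2*2 = 11
y3 = s (x1 - x3) - y1 mod 43 = 12 * (2 - 11) - 26 = 38

2P = (11, 38)


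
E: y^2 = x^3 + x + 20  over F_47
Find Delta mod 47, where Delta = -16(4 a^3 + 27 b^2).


4 a^3 + 27 b^2 = 4*1^3 + 27*20^2 = 4 + 10800 = 10804
Delta = -16 * (10804) = -172864
Delta mod 47 = 2

Delta = 2 (mod 47)


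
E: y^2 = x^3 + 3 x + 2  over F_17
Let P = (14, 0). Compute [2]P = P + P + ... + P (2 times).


k = 2 = 10_2 (binary, LSB first: 01)
Double-and-add from P = (14, 0):
  bit 0 = 0: acc unchanged = O
  bit 1 = 1: acc = O + O = O

2P = O


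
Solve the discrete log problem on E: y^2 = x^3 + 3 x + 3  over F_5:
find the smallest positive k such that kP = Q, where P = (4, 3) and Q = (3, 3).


Enumerate multiples of P until we hit Q = (3, 3):
  1P = (4, 3)
  2P = (3, 3)
Match found at i = 2.

k = 2


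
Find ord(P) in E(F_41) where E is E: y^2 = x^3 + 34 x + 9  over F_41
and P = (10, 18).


Compute successive multiples of P until we hit O:
  1P = (10, 18)
  2P = (29, 13)
  3P = (4, 2)
  4P = (25, 24)
  5P = (16, 37)
  6P = (33, 39)
  7P = (21, 29)
  8P = (11, 22)
  ... (continuing to 37P)
  37P = O

ord(P) = 37


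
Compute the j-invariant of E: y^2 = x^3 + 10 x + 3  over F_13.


Delta = -16(4 a^3 + 27 b^2) mod 13 = 11
-1728 * (4 a)^3 = -1728 * (4*10)^3 mod 13 = 1
j = 1 * 11^(-1) mod 13 = 6

j = 6 (mod 13)


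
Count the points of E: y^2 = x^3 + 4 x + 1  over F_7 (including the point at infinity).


For each x in F_7, count y with y^2 = x^3 + 4 x + 1 mod 7:
  x = 0: RHS = 1, y in [1, 6]  -> 2 point(s)
  x = 4: RHS = 4, y in [2, 5]  -> 2 point(s)
Affine points: 4. Add the point at infinity: total = 5.

#E(F_7) = 5


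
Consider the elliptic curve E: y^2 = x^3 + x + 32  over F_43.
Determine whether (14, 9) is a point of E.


Check whether y^2 = x^3 + 1 x + 32 (mod 43) for (x, y) = (14, 9).
LHS: y^2 = 9^2 mod 43 = 38
RHS: x^3 + 1 x + 32 = 14^3 + 1*14 + 32 mod 43 = 38
LHS = RHS

Yes, on the curve


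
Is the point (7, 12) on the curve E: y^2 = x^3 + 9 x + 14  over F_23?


Check whether y^2 = x^3 + 9 x + 14 (mod 23) for (x, y) = (7, 12).
LHS: y^2 = 12^2 mod 23 = 6
RHS: x^3 + 9 x + 14 = 7^3 + 9*7 + 14 mod 23 = 6
LHS = RHS

Yes, on the curve


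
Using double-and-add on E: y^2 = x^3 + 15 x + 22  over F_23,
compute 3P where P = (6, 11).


k = 3 = 11_2 (binary, LSB first: 11)
Double-and-add from P = (6, 11):
  bit 0 = 1: acc = O + (6, 11) = (6, 11)
  bit 1 = 1: acc = (6, 11) + (6, 12) = O

3P = O


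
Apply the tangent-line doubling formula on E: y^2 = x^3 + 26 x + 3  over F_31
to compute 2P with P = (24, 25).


Doubling: s = (3 x1^2 + a) / (2 y1)
s = (3*24^2 + 26) / (2*25) mod 31 = 14
x3 = s^2 - 2 x1 mod 31 = 14^2 - 2*24 = 24
y3 = s (x1 - x3) - y1 mod 31 = 14 * (24 - 24) - 25 = 6

2P = (24, 6)


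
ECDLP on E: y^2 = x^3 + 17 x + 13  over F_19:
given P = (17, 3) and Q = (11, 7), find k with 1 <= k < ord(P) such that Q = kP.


Enumerate multiples of P until we hit Q = (11, 7):
  1P = (17, 3)
  2P = (11, 7)
Match found at i = 2.

k = 2


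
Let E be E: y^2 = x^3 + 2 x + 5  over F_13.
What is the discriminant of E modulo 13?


4 a^3 + 27 b^2 = 4*2^3 + 27*5^2 = 32 + 675 = 707
Delta = -16 * (707) = -11312
Delta mod 13 = 11

Delta = 11 (mod 13)


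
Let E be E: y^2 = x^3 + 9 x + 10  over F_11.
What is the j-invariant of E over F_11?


Delta = -16(4 a^3 + 27 b^2) mod 11 = 3
-1728 * (4 a)^3 = -1728 * (4*9)^3 mod 11 = 6
j = 6 * 3^(-1) mod 11 = 2

j = 2 (mod 11)


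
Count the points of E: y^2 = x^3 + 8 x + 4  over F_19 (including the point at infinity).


For each x in F_19, count y with y^2 = x^3 + 8 x + 4 mod 19:
  x = 0: RHS = 4, y in [2, 17]  -> 2 point(s)
  x = 2: RHS = 9, y in [3, 16]  -> 2 point(s)
  x = 3: RHS = 17, y in [6, 13]  -> 2 point(s)
  x = 4: RHS = 5, y in [9, 10]  -> 2 point(s)
  x = 5: RHS = 17, y in [6, 13]  -> 2 point(s)
  x = 7: RHS = 4, y in [2, 17]  -> 2 point(s)
  x = 9: RHS = 7, y in [8, 11]  -> 2 point(s)
  x = 10: RHS = 1, y in [1, 18]  -> 2 point(s)
  x = 11: RHS = 17, y in [6, 13]  -> 2 point(s)
  x = 12: RHS = 4, y in [2, 17]  -> 2 point(s)
  x = 13: RHS = 6, y in [5, 14]  -> 2 point(s)
Affine points: 22. Add the point at infinity: total = 23.

#E(F_19) = 23


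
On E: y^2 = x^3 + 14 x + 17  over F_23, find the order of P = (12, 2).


Compute successive multiples of P until we hit O:
  1P = (12, 2)
  2P = (17, 4)
  3P = (19, 9)
  4P = (16, 17)
  5P = (22, 18)
  6P = (21, 2)
  7P = (13, 21)
  8P = (14, 6)
  ... (continuing to 23P)
  23P = O

ord(P) = 23


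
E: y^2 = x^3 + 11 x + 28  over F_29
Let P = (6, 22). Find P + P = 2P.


Doubling: s = (3 x1^2 + a) / (2 y1)
s = (3*6^2 + 11) / (2*22) mod 29 = 6
x3 = s^2 - 2 x1 mod 29 = 6^2 - 2*6 = 24
y3 = s (x1 - x3) - y1 mod 29 = 6 * (6 - 24) - 22 = 15

2P = (24, 15)


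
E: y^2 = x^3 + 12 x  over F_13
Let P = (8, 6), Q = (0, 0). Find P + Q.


P != Q, so use the chord formula.
s = (y2 - y1) / (x2 - x1) = (7) / (5) mod 13 = 4
x3 = s^2 - x1 - x2 mod 13 = 4^2 - 8 - 0 = 8
y3 = s (x1 - x3) - y1 mod 13 = 4 * (8 - 8) - 6 = 7

P + Q = (8, 7)


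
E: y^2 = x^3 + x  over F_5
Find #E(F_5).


For each x in F_5, count y with y^2 = x^3 + 1 x + 0 mod 5:
  x = 0: RHS = 0, y in [0]  -> 1 point(s)
  x = 2: RHS = 0, y in [0]  -> 1 point(s)
  x = 3: RHS = 0, y in [0]  -> 1 point(s)
Affine points: 3. Add the point at infinity: total = 4.

#E(F_5) = 4


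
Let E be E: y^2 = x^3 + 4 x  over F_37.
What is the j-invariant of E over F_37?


Delta = -16(4 a^3 + 27 b^2) mod 37 = 11
-1728 * (4 a)^3 = -1728 * (4*4)^3 mod 37 = 27
j = 27 * 11^(-1) mod 37 = 26

j = 26 (mod 37)


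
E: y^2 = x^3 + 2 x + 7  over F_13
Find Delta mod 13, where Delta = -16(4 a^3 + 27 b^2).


4 a^3 + 27 b^2 = 4*2^3 + 27*7^2 = 32 + 1323 = 1355
Delta = -16 * (1355) = -21680
Delta mod 13 = 4

Delta = 4 (mod 13)


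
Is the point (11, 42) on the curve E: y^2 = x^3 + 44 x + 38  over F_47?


Check whether y^2 = x^3 + 44 x + 38 (mod 47) for (x, y) = (11, 42).
LHS: y^2 = 42^2 mod 47 = 25
RHS: x^3 + 44 x + 38 = 11^3 + 44*11 + 38 mod 47 = 20
LHS != RHS

No, not on the curve


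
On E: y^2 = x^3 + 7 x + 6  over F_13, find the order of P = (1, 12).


Compute successive multiples of P until we hit O:
  1P = (1, 12)
  2P = (10, 7)
  3P = (6, 11)
  4P = (5, 7)
  5P = (11, 7)
  6P = (11, 6)
  7P = (5, 6)
  8P = (6, 2)
  ... (continuing to 11P)
  11P = O

ord(P) = 11


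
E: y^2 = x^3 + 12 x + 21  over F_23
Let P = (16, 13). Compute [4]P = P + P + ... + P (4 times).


k = 4 = 100_2 (binary, LSB first: 001)
Double-and-add from P = (16, 13):
  bit 0 = 0: acc unchanged = O
  bit 1 = 0: acc unchanged = O
  bit 2 = 1: acc = O + (21, 9) = (21, 9)

4P = (21, 9)


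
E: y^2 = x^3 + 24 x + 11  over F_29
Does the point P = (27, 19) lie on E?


Check whether y^2 = x^3 + 24 x + 11 (mod 29) for (x, y) = (27, 19).
LHS: y^2 = 19^2 mod 29 = 13
RHS: x^3 + 24 x + 11 = 27^3 + 24*27 + 11 mod 29 = 13
LHS = RHS

Yes, on the curve


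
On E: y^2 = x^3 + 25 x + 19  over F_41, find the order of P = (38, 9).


Compute successive multiples of P until we hit O:
  1P = (38, 9)
  2P = (27, 0)
  3P = (38, 32)
  4P = O

ord(P) = 4


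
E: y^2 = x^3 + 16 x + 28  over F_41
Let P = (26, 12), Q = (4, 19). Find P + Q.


P != Q, so use the chord formula.
s = (y2 - y1) / (x2 - x1) = (7) / (19) mod 41 = 9
x3 = s^2 - x1 - x2 mod 41 = 9^2 - 26 - 4 = 10
y3 = s (x1 - x3) - y1 mod 41 = 9 * (26 - 10) - 12 = 9

P + Q = (10, 9)


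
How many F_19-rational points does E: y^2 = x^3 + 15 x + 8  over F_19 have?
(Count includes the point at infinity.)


For each x in F_19, count y with y^2 = x^3 + 15 x + 8 mod 19:
  x = 1: RHS = 5, y in [9, 10]  -> 2 point(s)
  x = 3: RHS = 4, y in [2, 17]  -> 2 point(s)
  x = 7: RHS = 0, y in [0]  -> 1 point(s)
  x = 9: RHS = 17, y in [6, 13]  -> 2 point(s)
  x = 12: RHS = 16, y in [4, 15]  -> 2 point(s)
  x = 13: RHS = 6, y in [5, 14]  -> 2 point(s)
  x = 14: RHS = 17, y in [6, 13]  -> 2 point(s)
  x = 15: RHS = 17, y in [6, 13]  -> 2 point(s)
  x = 18: RHS = 11, y in [7, 12]  -> 2 point(s)
Affine points: 17. Add the point at infinity: total = 18.

#E(F_19) = 18


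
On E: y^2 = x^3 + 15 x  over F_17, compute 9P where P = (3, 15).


k = 9 = 1001_2 (binary, LSB first: 1001)
Double-and-add from P = (3, 15):
  bit 0 = 1: acc = O + (3, 15) = (3, 15)
  bit 1 = 0: acc unchanged = (3, 15)
  bit 2 = 0: acc unchanged = (3, 15)
  bit 3 = 1: acc = (3, 15) + (15, 8) = (3, 2)

9P = (3, 2)


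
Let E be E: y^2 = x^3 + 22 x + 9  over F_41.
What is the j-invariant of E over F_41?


Delta = -16(4 a^3 + 27 b^2) mod 41 = 11
-1728 * (4 a)^3 = -1728 * (4*22)^3 mod 41 = 16
j = 16 * 11^(-1) mod 41 = 35

j = 35 (mod 41)


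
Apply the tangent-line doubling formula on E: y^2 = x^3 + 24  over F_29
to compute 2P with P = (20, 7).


Doubling: s = (3 x1^2 + a) / (2 y1)
s = (3*20^2 + 0) / (2*7) mod 29 = 7
x3 = s^2 - 2 x1 mod 29 = 7^2 - 2*20 = 9
y3 = s (x1 - x3) - y1 mod 29 = 7 * (20 - 9) - 7 = 12

2P = (9, 12)


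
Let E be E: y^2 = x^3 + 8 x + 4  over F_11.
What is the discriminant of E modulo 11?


4 a^3 + 27 b^2 = 4*8^3 + 27*4^2 = 2048 + 432 = 2480
Delta = -16 * (2480) = -39680
Delta mod 11 = 8

Delta = 8 (mod 11)


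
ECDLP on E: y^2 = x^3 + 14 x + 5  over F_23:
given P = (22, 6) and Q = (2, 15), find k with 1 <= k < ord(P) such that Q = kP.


Enumerate multiples of P until we hit Q = (2, 15):
  1P = (22, 6)
  2P = (8, 10)
  3P = (2, 8)
  4P = (2, 15)
Match found at i = 4.

k = 4


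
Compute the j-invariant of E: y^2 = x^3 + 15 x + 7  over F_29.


Delta = -16(4 a^3 + 27 b^2) mod 29 = 23
-1728 * (4 a)^3 = -1728 * (4*15)^3 mod 29 = 9
j = 9 * 23^(-1) mod 29 = 13

j = 13 (mod 29)


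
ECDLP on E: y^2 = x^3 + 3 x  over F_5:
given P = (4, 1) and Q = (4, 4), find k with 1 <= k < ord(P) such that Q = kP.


Enumerate multiples of P until we hit Q = (4, 4):
  1P = (4, 1)
  2P = (1, 3)
  3P = (1, 2)
  4P = (4, 4)
Match found at i = 4.

k = 4


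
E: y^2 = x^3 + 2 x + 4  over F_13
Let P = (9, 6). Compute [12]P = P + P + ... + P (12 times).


k = 12 = 1100_2 (binary, LSB first: 0011)
Double-and-add from P = (9, 6):
  bit 0 = 0: acc unchanged = O
  bit 1 = 0: acc unchanged = O
  bit 2 = 1: acc = O + (5, 10) = (5, 10)
  bit 3 = 1: acc = (5, 10) + (7, 7) = (0, 2)

12P = (0, 2)


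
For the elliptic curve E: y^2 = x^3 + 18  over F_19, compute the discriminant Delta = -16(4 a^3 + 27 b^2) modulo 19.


4 a^3 + 27 b^2 = 4*0^3 + 27*18^2 = 0 + 8748 = 8748
Delta = -16 * (8748) = -139968
Delta mod 19 = 5

Delta = 5 (mod 19)


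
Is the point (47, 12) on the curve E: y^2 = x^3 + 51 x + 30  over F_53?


Check whether y^2 = x^3 + 51 x + 30 (mod 53) for (x, y) = (47, 12).
LHS: y^2 = 12^2 mod 53 = 38
RHS: x^3 + 51 x + 30 = 47^3 + 51*47 + 30 mod 53 = 38
LHS = RHS

Yes, on the curve


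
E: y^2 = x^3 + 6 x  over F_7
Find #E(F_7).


For each x in F_7, count y with y^2 = x^3 + 6 x + 0 mod 7:
  x = 0: RHS = 0, y in [0]  -> 1 point(s)
  x = 1: RHS = 0, y in [0]  -> 1 point(s)
  x = 4: RHS = 4, y in [2, 5]  -> 2 point(s)
  x = 5: RHS = 1, y in [1, 6]  -> 2 point(s)
  x = 6: RHS = 0, y in [0]  -> 1 point(s)
Affine points: 7. Add the point at infinity: total = 8.

#E(F_7) = 8


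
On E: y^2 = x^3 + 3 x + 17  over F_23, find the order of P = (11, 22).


Compute successive multiples of P until we hit O:
  1P = (11, 22)
  2P = (2, 10)
  3P = (22, 17)
  4P = (21, 16)
  5P = (7, 17)
  6P = (8, 22)
  7P = (4, 1)
  8P = (17, 6)
  ... (continuing to 21P)
  21P = O

ord(P) = 21


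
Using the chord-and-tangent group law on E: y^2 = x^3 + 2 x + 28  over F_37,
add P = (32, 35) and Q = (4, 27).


P != Q, so use the chord formula.
s = (y2 - y1) / (x2 - x1) = (29) / (9) mod 37 = 32
x3 = s^2 - x1 - x2 mod 37 = 32^2 - 32 - 4 = 26
y3 = s (x1 - x3) - y1 mod 37 = 32 * (32 - 26) - 35 = 9

P + Q = (26, 9)


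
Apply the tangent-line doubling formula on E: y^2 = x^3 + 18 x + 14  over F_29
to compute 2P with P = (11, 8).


Doubling: s = (3 x1^2 + a) / (2 y1)
s = (3*11^2 + 18) / (2*8) mod 29 = 22
x3 = s^2 - 2 x1 mod 29 = 22^2 - 2*11 = 27
y3 = s (x1 - x3) - y1 mod 29 = 22 * (11 - 27) - 8 = 17

2P = (27, 17)


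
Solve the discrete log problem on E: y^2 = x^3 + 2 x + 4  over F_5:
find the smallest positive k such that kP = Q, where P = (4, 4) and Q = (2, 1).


Enumerate multiples of P until we hit Q = (2, 1):
  1P = (4, 4)
  2P = (2, 1)
Match found at i = 2.

k = 2


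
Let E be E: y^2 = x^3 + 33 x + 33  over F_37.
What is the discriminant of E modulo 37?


4 a^3 + 27 b^2 = 4*33^3 + 27*33^2 = 143748 + 29403 = 173151
Delta = -16 * (173151) = -2770416
Delta mod 37 = 33

Delta = 33 (mod 37)


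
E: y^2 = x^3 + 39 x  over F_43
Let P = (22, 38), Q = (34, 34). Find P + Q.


P != Q, so use the chord formula.
s = (y2 - y1) / (x2 - x1) = (39) / (12) mod 43 = 14
x3 = s^2 - x1 - x2 mod 43 = 14^2 - 22 - 34 = 11
y3 = s (x1 - x3) - y1 mod 43 = 14 * (22 - 11) - 38 = 30

P + Q = (11, 30)


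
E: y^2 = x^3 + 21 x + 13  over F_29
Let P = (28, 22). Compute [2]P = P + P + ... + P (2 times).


k = 2 = 10_2 (binary, LSB first: 01)
Double-and-add from P = (28, 22):
  bit 0 = 0: acc unchanged = O
  bit 1 = 1: acc = O + (15, 22) = (15, 22)

2P = (15, 22)


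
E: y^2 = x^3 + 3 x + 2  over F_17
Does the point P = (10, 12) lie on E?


Check whether y^2 = x^3 + 3 x + 2 (mod 17) for (x, y) = (10, 12).
LHS: y^2 = 12^2 mod 17 = 8
RHS: x^3 + 3 x + 2 = 10^3 + 3*10 + 2 mod 17 = 12
LHS != RHS

No, not on the curve


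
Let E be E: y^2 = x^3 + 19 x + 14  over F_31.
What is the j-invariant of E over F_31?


Delta = -16(4 a^3 + 27 b^2) mod 31 = 4
-1728 * (4 a)^3 = -1728 * (4*19)^3 mod 31 = 4
j = 4 * 4^(-1) mod 31 = 1

j = 1 (mod 31)


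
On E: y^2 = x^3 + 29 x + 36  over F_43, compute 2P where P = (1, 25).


Doubling: s = (3 x1^2 + a) / (2 y1)
s = (3*1^2 + 29) / (2*25) mod 43 = 23
x3 = s^2 - 2 x1 mod 43 = 23^2 - 2*1 = 11
y3 = s (x1 - x3) - y1 mod 43 = 23 * (1 - 11) - 25 = 3

2P = (11, 3)


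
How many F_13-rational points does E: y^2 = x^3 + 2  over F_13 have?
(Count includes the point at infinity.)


For each x in F_13, count y with y^2 = x^3 + 0 x + 2 mod 13:
  x = 1: RHS = 3, y in [4, 9]  -> 2 point(s)
  x = 2: RHS = 10, y in [6, 7]  -> 2 point(s)
  x = 3: RHS = 3, y in [4, 9]  -> 2 point(s)
  x = 4: RHS = 1, y in [1, 12]  -> 2 point(s)
  x = 5: RHS = 10, y in [6, 7]  -> 2 point(s)
  x = 6: RHS = 10, y in [6, 7]  -> 2 point(s)
  x = 9: RHS = 3, y in [4, 9]  -> 2 point(s)
  x = 10: RHS = 1, y in [1, 12]  -> 2 point(s)
  x = 12: RHS = 1, y in [1, 12]  -> 2 point(s)
Affine points: 18. Add the point at infinity: total = 19.

#E(F_13) = 19


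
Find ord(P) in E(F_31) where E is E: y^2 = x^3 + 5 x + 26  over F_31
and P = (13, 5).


Compute successive multiples of P until we hit O:
  1P = (13, 5)
  2P = (15, 29)
  3P = (23, 30)
  4P = (9, 5)
  5P = (9, 26)
  6P = (23, 1)
  7P = (15, 2)
  8P = (13, 26)
  ... (continuing to 9P)
  9P = O

ord(P) = 9


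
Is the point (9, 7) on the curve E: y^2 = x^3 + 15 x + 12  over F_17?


Check whether y^2 = x^3 + 15 x + 12 (mod 17) for (x, y) = (9, 7).
LHS: y^2 = 7^2 mod 17 = 15
RHS: x^3 + 15 x + 12 = 9^3 + 15*9 + 12 mod 17 = 9
LHS != RHS

No, not on the curve


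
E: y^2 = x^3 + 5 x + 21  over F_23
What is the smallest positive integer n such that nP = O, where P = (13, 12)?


Compute successive multiples of P until we hit O:
  1P = (13, 12)
  2P = (10, 6)
  3P = (4, 6)
  4P = (9, 6)
  5P = (9, 17)
  6P = (4, 17)
  7P = (10, 17)
  8P = (13, 11)
  ... (continuing to 9P)
  9P = O

ord(P) = 9


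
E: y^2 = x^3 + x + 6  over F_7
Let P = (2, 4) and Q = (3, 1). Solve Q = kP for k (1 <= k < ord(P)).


Enumerate multiples of P until we hit Q = (3, 1):
  1P = (2, 4)
  2P = (4, 5)
  3P = (3, 6)
  4P = (6, 2)
  5P = (1, 6)
  6P = (1, 1)
  7P = (6, 5)
  8P = (3, 1)
Match found at i = 8.

k = 8


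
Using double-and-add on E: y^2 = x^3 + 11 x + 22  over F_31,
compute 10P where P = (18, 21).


k = 10 = 1010_2 (binary, LSB first: 0101)
Double-and-add from P = (18, 21):
  bit 0 = 0: acc unchanged = O
  bit 1 = 1: acc = O + (30, 17) = (30, 17)
  bit 2 = 0: acc unchanged = (30, 17)
  bit 3 = 1: acc = (30, 17) + (27, 21) = (24, 6)

10P = (24, 6)


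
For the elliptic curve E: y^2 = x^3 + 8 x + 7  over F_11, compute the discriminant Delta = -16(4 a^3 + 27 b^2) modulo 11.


4 a^3 + 27 b^2 = 4*8^3 + 27*7^2 = 2048 + 1323 = 3371
Delta = -16 * (3371) = -53936
Delta mod 11 = 8

Delta = 8 (mod 11)


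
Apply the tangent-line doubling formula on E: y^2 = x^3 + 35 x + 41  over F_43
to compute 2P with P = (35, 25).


Doubling: s = (3 x1^2 + a) / (2 y1)
s = (3*35^2 + 35) / (2*25) mod 43 = 14
x3 = s^2 - 2 x1 mod 43 = 14^2 - 2*35 = 40
y3 = s (x1 - x3) - y1 mod 43 = 14 * (35 - 40) - 25 = 34

2P = (40, 34)


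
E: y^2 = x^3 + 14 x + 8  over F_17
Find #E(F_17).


For each x in F_17, count y with y^2 = x^3 + 14 x + 8 mod 17:
  x = 0: RHS = 8, y in [5, 12]  -> 2 point(s)
  x = 3: RHS = 9, y in [3, 14]  -> 2 point(s)
  x = 4: RHS = 9, y in [3, 14]  -> 2 point(s)
  x = 5: RHS = 16, y in [4, 13]  -> 2 point(s)
  x = 6: RHS = 2, y in [6, 11]  -> 2 point(s)
  x = 9: RHS = 13, y in [8, 9]  -> 2 point(s)
  x = 10: RHS = 9, y in [3, 14]  -> 2 point(s)
  x = 12: RHS = 0, y in [0]  -> 1 point(s)
Affine points: 15. Add the point at infinity: total = 16.

#E(F_17) = 16


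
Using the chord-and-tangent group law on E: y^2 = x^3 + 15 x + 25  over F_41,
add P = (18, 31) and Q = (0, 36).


P != Q, so use the chord formula.
s = (y2 - y1) / (x2 - x1) = (5) / (23) mod 41 = 2
x3 = s^2 - x1 - x2 mod 41 = 2^2 - 18 - 0 = 27
y3 = s (x1 - x3) - y1 mod 41 = 2 * (18 - 27) - 31 = 33

P + Q = (27, 33)


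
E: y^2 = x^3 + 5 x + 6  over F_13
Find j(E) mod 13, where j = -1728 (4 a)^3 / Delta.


Delta = -16(4 a^3 + 27 b^2) mod 13 = 4
-1728 * (4 a)^3 = -1728 * (4*5)^3 mod 13 = 5
j = 5 * 4^(-1) mod 13 = 11

j = 11 (mod 13)


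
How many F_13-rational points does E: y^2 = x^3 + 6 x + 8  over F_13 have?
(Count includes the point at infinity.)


For each x in F_13, count y with y^2 = x^3 + 6 x + 8 mod 13:
  x = 3: RHS = 1, y in [1, 12]  -> 2 point(s)
  x = 6: RHS = 0, y in [0]  -> 1 point(s)
  x = 7: RHS = 3, y in [4, 9]  -> 2 point(s)
  x = 8: RHS = 9, y in [3, 10]  -> 2 point(s)
  x = 11: RHS = 1, y in [1, 12]  -> 2 point(s)
  x = 12: RHS = 1, y in [1, 12]  -> 2 point(s)
Affine points: 11. Add the point at infinity: total = 12.

#E(F_13) = 12


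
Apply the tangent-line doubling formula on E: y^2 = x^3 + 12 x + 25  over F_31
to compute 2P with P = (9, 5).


Doubling: s = (3 x1^2 + a) / (2 y1)
s = (3*9^2 + 12) / (2*5) mod 31 = 10
x3 = s^2 - 2 x1 mod 31 = 10^2 - 2*9 = 20
y3 = s (x1 - x3) - y1 mod 31 = 10 * (9 - 20) - 5 = 9

2P = (20, 9)


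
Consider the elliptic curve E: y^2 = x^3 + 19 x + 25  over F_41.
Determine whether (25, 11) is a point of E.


Check whether y^2 = x^3 + 19 x + 25 (mod 41) for (x, y) = (25, 11).
LHS: y^2 = 11^2 mod 41 = 39
RHS: x^3 + 19 x + 25 = 25^3 + 19*25 + 25 mod 41 = 12
LHS != RHS

No, not on the curve


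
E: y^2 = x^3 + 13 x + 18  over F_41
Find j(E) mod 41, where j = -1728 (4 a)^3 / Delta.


Delta = -16(4 a^3 + 27 b^2) mod 41 = 28
-1728 * (4 a)^3 = -1728 * (4*13)^3 mod 41 = 9
j = 9 * 28^(-1) mod 41 = 34

j = 34 (mod 41)


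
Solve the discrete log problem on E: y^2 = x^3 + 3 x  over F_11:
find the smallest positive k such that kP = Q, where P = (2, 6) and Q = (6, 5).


Enumerate multiples of P until we hit Q = (6, 5):
  1P = (2, 6)
  2P = (1, 9)
  3P = (6, 6)
  4P = (3, 5)
  5P = (7, 10)
  6P = (0, 0)
  7P = (7, 1)
  8P = (3, 6)
  9P = (6, 5)
Match found at i = 9.

k = 9
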